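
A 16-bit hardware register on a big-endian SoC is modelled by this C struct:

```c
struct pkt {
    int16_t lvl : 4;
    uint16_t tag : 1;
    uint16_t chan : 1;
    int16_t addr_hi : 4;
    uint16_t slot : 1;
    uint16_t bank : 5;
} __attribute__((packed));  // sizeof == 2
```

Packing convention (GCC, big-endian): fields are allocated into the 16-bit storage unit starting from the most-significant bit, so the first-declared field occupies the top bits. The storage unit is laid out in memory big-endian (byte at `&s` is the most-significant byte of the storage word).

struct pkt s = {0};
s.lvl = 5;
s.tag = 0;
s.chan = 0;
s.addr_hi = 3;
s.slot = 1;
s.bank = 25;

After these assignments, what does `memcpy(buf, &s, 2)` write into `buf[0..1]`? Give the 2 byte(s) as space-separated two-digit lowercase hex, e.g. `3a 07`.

50 f9

[12+:4] lvl=5 & 0xf = 0x5; word=0x5000
[11+:1] tag=0 & 0x1 = 0x0; word=0x5000
[10+:1] chan=0 & 0x1 = 0x0; word=0x5000
[6+:4] addr_hi=3 & 0xf = 0x3; word=0x50c0
[5+:1] slot=1 & 0x1 = 0x1; word=0x50e0
[0+:5] bank=25 & 0x1f = 0x19; word=0x50f9
word = 0x50f9 → big-endian bytes:
  [0]=0x50  [1]=0xf9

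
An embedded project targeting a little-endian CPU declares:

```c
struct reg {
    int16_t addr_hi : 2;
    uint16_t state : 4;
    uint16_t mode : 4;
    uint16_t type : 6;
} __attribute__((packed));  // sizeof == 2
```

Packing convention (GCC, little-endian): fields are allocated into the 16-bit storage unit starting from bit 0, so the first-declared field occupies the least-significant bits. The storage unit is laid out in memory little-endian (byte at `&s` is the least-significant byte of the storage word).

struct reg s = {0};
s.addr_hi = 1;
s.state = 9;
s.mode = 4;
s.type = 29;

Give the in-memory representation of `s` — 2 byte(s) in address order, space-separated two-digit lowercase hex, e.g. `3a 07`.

25 75

[0+:2] addr_hi=1 & 0x3 = 0x1; word=0x0001
[2+:4] state=9 & 0xf = 0x9; word=0x0025
[6+:4] mode=4 & 0xf = 0x4; word=0x0125
[10+:6] type=29 & 0x3f = 0x1d; word=0x7525
word = 0x7525 → little-endian bytes:
  [0]=0x25  [1]=0x75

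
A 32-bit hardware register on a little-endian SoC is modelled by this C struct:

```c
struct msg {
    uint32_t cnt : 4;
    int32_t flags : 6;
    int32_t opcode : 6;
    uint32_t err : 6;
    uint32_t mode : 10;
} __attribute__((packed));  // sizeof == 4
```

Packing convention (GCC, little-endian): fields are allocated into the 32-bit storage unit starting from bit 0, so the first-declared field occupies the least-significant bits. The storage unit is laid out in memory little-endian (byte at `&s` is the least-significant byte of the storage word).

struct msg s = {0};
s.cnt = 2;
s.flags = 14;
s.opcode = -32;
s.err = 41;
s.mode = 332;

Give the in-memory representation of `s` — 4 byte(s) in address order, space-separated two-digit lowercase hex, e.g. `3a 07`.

e2 80 29 53

[0+:4] cnt=2 & 0xf = 0x2; word=0x00000002
[4+:6] flags=14 & 0x3f = 0xe; word=0x000000e2
[10+:6] opcode=-32 & 0x3f = 0x20; word=0x000080e2
[16+:6] err=41 & 0x3f = 0x29; word=0x002980e2
[22+:10] mode=332 & 0x3ff = 0x14c; word=0x532980e2
word = 0x532980e2 → little-endian bytes:
  [0]=0xe2  [1]=0x80  [2]=0x29  [3]=0x53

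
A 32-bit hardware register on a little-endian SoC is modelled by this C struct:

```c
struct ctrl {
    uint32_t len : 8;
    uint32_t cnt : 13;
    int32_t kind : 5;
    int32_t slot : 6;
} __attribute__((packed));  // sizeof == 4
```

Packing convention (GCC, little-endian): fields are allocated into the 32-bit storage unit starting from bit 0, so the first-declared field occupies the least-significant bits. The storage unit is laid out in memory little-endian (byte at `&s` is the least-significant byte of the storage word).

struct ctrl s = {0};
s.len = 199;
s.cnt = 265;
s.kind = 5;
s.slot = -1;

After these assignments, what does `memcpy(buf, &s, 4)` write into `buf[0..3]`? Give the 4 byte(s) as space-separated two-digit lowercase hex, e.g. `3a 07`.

c7 09 a1 fc

[0+:8] len=199 & 0xff = 0xc7; word=0x000000c7
[8+:13] cnt=265 & 0x1fff = 0x109; word=0x000109c7
[21+:5] kind=5 & 0x1f = 0x5; word=0x00a109c7
[26+:6] slot=-1 & 0x3f = 0x3f; word=0xfca109c7
word = 0xfca109c7 → little-endian bytes:
  [0]=0xc7  [1]=0x09  [2]=0xa1  [3]=0xfc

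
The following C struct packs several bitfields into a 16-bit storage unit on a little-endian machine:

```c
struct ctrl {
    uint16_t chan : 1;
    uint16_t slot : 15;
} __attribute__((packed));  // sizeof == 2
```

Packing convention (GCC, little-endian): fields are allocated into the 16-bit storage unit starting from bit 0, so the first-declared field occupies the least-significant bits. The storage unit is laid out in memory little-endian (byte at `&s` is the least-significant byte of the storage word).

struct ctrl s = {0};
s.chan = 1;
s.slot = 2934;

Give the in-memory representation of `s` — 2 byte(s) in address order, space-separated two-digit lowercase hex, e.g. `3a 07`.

ed 16

chan:1 = 1 → 0x1 << 0 → word 0x0001
slot:15 = 2934 → 0xb76 << 1 → word 0x16ed
word = 0x16ed → little-endian bytes:
  [0]=0xed  [1]=0x16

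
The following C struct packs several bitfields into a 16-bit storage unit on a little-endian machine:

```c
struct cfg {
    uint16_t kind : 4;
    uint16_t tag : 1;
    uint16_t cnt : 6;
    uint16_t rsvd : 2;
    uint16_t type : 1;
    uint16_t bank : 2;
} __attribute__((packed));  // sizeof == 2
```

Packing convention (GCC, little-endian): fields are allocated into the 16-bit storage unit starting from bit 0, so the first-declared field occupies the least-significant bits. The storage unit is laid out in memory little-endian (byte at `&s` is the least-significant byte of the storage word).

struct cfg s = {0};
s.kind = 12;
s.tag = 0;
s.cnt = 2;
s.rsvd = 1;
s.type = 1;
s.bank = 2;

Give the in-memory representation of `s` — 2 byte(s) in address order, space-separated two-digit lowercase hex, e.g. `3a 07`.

kind (4b) val=12 bits=0xc at bit 0: 0x000c
tag (1b) val=0 bits=0x0 at bit 4: 0x000c
cnt (6b) val=2 bits=0x2 at bit 5: 0x004c
rsvd (2b) val=1 bits=0x1 at bit 11: 0x084c
type (1b) val=1 bits=0x1 at bit 13: 0x284c
bank (2b) val=2 bits=0x2 at bit 14: 0xa84c
word = 0xa84c → little-endian bytes:
  [0]=0x4c  [1]=0xa8

4c a8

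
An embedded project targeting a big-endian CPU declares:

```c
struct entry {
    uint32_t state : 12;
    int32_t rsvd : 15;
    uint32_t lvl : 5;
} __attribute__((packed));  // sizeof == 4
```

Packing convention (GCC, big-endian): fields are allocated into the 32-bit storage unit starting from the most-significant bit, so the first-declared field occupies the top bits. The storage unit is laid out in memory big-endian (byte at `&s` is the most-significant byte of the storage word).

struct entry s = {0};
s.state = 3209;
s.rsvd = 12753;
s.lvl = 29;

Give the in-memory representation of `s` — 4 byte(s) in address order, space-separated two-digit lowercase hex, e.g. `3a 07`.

c8 96 3a 3d

[20+:12] state=3209 & 0xfff = 0xc89; word=0xc8900000
[5+:15] rsvd=12753 & 0x7fff = 0x31d1; word=0xc8963a20
[0+:5] lvl=29 & 0x1f = 0x1d; word=0xc8963a3d
word = 0xc8963a3d → big-endian bytes:
  [0]=0xc8  [1]=0x96  [2]=0x3a  [3]=0x3d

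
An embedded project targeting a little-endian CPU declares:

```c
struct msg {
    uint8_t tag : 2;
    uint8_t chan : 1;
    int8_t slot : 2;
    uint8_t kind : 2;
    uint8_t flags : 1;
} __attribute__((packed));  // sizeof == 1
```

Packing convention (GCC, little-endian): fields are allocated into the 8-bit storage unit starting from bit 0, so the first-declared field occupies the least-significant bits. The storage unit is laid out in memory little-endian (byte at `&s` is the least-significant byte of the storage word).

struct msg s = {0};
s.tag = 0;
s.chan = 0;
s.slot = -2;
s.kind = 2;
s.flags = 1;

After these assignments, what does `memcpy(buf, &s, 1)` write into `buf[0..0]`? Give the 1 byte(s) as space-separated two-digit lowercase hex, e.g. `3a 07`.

d0

tag (2b) val=0 bits=0x0 at bit 0: 0x00
chan (1b) val=0 bits=0x0 at bit 2: 0x00
slot (2b) val=-2 bits=0x2 at bit 3: 0x10
kind (2b) val=2 bits=0x2 at bit 5: 0x50
flags (1b) val=1 bits=0x1 at bit 7: 0xd0
word = 0xd0 → little-endian bytes:
  [0]=0xd0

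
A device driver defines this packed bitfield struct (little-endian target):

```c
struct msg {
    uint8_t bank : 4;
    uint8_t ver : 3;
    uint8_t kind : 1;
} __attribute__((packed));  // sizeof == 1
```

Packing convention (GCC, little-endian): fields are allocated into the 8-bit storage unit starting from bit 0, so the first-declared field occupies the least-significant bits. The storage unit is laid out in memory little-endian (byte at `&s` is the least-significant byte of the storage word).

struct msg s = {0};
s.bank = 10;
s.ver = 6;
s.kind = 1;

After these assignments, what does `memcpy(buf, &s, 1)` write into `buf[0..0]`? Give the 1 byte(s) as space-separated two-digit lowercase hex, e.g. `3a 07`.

ea

bank:4 = 10 → 0xa << 0 → word 0x0a
ver:3 = 6 → 0x6 << 4 → word 0x6a
kind:1 = 1 → 0x1 << 7 → word 0xea
word = 0xea → little-endian bytes:
  [0]=0xea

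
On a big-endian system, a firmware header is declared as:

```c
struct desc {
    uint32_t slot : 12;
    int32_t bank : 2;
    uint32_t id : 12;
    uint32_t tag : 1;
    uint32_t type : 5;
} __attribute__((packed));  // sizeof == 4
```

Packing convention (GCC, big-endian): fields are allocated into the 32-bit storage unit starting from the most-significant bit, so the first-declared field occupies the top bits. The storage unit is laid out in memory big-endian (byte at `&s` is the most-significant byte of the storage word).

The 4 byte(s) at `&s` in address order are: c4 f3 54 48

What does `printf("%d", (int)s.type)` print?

[0]=0xc4 [1]=0xf3 [2]=0x54 [3]=0x48 (big-endian) → word 0xc4f35448
slot:12 @ bit 20 → (0xc4f35448>>20)&0xfff = 0xc4f
bank:2 @ bit 18 → (0xc4f35448>>18)&0x3 = 0x0
id:12 @ bit 6 → (0xc4f35448>>6)&0xfff = 0xd51
tag:1 @ bit 5 → (0xc4f35448>>5)&0x1 = 0x0
type:5 @ bit 0 → (0xc4f35448>>0)&0x1f = 0x8  ←

8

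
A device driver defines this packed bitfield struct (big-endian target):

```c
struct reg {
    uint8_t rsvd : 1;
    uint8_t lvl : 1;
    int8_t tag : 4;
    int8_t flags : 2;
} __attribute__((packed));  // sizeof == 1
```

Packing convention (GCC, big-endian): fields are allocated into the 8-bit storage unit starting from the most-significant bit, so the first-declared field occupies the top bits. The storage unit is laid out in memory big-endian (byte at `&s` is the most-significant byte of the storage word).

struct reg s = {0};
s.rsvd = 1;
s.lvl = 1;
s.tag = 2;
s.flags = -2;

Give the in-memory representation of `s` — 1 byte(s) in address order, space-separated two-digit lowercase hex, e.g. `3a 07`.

rsvd:1 = 1 → 0x1 << 7 → word 0x80
lvl:1 = 1 → 0x1 << 6 → word 0xc0
tag:4 = 2 → 0x2 << 2 → word 0xc8
flags:2 = -2 → 0x2 << 0 → word 0xca
word = 0xca → big-endian bytes:
  [0]=0xca

ca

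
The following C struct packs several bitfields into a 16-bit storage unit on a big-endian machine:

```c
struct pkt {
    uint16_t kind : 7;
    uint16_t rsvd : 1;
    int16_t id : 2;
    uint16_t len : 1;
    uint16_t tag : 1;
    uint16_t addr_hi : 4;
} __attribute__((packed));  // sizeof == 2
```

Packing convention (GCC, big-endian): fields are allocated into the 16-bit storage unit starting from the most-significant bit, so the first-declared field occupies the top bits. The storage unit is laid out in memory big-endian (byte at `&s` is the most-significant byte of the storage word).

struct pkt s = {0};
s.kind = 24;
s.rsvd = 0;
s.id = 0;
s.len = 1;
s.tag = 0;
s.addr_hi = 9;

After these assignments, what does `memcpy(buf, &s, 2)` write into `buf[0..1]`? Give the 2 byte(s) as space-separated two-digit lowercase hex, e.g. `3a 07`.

kind:7 = 24 → 0x18 << 9 → word 0x3000
rsvd:1 = 0 → 0x0 << 8 → word 0x3000
id:2 = 0 → 0x0 << 6 → word 0x3000
len:1 = 1 → 0x1 << 5 → word 0x3020
tag:1 = 0 → 0x0 << 4 → word 0x3020
addr_hi:4 = 9 → 0x9 << 0 → word 0x3029
word = 0x3029 → big-endian bytes:
  [0]=0x30  [1]=0x29

30 29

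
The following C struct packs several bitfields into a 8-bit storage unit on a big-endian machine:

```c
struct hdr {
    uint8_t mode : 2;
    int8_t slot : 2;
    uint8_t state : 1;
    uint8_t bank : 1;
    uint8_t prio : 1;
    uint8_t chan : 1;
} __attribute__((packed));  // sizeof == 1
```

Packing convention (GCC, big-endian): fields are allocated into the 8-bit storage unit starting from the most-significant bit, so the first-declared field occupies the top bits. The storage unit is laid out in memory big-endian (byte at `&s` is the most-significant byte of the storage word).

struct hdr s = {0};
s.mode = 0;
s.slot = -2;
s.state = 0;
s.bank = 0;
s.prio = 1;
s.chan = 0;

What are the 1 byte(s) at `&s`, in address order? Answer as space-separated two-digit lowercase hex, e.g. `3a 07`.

22

[6+:2] mode=0 & 0x3 = 0x0; word=0x00
[4+:2] slot=-2 & 0x3 = 0x2; word=0x20
[3+:1] state=0 & 0x1 = 0x0; word=0x20
[2+:1] bank=0 & 0x1 = 0x0; word=0x20
[1+:1] prio=1 & 0x1 = 0x1; word=0x22
[0+:1] chan=0 & 0x1 = 0x0; word=0x22
word = 0x22 → big-endian bytes:
  [0]=0x22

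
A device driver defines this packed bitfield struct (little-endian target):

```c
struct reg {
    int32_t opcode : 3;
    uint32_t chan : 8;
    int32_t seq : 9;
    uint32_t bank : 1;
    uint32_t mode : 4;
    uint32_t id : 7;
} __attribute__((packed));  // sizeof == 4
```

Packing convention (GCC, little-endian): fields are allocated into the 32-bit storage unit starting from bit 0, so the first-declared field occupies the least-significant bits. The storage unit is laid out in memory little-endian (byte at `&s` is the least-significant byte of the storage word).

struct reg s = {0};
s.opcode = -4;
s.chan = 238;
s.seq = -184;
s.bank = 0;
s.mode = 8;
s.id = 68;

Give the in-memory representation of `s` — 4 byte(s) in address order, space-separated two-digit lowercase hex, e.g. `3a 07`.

74 47 0a 89

[0+:3] opcode=-4 & 0x7 = 0x4; word=0x00000004
[3+:8] chan=238 & 0xff = 0xee; word=0x00000774
[11+:9] seq=-184 & 0x1ff = 0x148; word=0x000a4774
[20+:1] bank=0 & 0x1 = 0x0; word=0x000a4774
[21+:4] mode=8 & 0xf = 0x8; word=0x010a4774
[25+:7] id=68 & 0x7f = 0x44; word=0x890a4774
word = 0x890a4774 → little-endian bytes:
  [0]=0x74  [1]=0x47  [2]=0x0a  [3]=0x89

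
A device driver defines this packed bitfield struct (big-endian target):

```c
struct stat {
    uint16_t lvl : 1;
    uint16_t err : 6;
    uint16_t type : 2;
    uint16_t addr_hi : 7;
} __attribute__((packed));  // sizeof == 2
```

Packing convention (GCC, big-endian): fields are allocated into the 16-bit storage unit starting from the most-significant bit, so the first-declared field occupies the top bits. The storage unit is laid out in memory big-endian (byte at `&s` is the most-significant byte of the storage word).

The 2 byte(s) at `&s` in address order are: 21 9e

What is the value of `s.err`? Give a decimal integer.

16

[0]=0x21 [1]=0x9e (big-endian) → word 0x219e
lvl:1 @ bit 15 → (0x219e>>15)&0x1 = 0x0
err:6 @ bit 9 → (0x219e>>9)&0x3f = 0x10  ←
type:2 @ bit 7 → (0x219e>>7)&0x3 = 0x3
addr_hi:7 @ bit 0 → (0x219e>>0)&0x7f = 0x1e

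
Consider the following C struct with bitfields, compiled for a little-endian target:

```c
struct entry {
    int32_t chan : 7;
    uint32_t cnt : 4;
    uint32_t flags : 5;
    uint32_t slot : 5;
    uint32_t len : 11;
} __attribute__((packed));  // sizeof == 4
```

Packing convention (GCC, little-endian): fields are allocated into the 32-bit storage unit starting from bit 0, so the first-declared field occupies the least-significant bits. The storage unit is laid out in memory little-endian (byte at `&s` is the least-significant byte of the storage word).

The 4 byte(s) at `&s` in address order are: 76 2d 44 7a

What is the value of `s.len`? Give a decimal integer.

[0]=0x76 [1]=0x2d [2]=0x44 [3]=0x7a (little-endian) → word 0x7a442d76
chan [0+:7] = (word>>0) & 0x7f = 118
cnt [7+:4] = (word>>7) & 0xf = 10
flags [11+:5] = (word>>11) & 0x1f = 5
slot [16+:5] = (word>>16) & 0x1f = 4
len [21+:11] = (word>>21) & 0x7ff = 978  ←

978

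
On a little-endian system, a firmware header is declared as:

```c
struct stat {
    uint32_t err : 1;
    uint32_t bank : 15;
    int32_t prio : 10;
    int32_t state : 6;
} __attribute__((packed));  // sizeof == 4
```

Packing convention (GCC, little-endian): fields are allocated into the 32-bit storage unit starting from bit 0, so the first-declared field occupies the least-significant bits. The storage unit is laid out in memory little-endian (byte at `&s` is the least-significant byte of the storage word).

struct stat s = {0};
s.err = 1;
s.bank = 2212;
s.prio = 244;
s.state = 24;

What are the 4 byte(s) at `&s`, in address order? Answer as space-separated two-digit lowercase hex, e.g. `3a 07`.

err (1b) val=1 bits=0x1 at bit 0: 0x00000001
bank (15b) val=2212 bits=0x8a4 at bit 1: 0x00001149
prio (10b) val=244 bits=0xf4 at bit 16: 0x00f41149
state (6b) val=24 bits=0x18 at bit 26: 0x60f41149
word = 0x60f41149 → little-endian bytes:
  [0]=0x49  [1]=0x11  [2]=0xf4  [3]=0x60

49 11 f4 60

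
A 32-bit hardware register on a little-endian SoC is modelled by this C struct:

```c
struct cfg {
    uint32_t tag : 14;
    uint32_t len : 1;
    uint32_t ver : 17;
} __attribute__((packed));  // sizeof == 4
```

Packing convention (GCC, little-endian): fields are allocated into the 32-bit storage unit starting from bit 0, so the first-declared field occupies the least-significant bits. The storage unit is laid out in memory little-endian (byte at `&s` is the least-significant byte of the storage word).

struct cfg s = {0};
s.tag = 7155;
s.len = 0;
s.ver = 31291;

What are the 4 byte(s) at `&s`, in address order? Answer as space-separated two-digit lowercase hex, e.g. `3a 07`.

f3 9b 1d 3d

[0+:14] tag=7155 & 0x3fff = 0x1bf3; word=0x00001bf3
[14+:1] len=0 & 0x1 = 0x0; word=0x00001bf3
[15+:17] ver=31291 & 0x1ffff = 0x7a3b; word=0x3d1d9bf3
word = 0x3d1d9bf3 → little-endian bytes:
  [0]=0xf3  [1]=0x9b  [2]=0x1d  [3]=0x3d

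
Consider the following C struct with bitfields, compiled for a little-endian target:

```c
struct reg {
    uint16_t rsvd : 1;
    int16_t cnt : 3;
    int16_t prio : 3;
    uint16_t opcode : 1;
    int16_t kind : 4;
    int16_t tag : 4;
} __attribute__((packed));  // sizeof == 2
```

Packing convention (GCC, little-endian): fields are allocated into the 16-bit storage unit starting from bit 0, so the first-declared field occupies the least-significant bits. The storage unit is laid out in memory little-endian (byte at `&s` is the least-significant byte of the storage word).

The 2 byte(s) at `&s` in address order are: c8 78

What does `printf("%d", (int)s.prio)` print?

[0]=0xc8 [1]=0x78 (little-endian) → word 0x78c8
rsvd:1 @ bit 0 → (0x78c8>>0)&0x1 = 0x0
cnt:3 @ bit 1 → (0x78c8>>1)&0x7 = 0x4
prio:3 @ bit 4 → (0x78c8>>4)&0x7 = 0x4  ←
opcode:1 @ bit 7 → (0x78c8>>7)&0x1 = 0x1
kind:4 @ bit 8 → (0x78c8>>8)&0xf = 0x8
tag:4 @ bit 12 → (0x78c8>>12)&0xf = 0x7
prio signed 3b, MSB=1: 4 - 8 = -4

-4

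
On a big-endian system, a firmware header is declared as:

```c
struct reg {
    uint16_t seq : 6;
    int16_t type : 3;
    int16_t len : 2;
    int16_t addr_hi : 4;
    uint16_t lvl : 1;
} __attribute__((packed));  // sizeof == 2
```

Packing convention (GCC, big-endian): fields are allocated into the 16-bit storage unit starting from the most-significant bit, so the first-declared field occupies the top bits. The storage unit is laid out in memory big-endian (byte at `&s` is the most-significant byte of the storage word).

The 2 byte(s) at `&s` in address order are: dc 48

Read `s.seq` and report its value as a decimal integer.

55

[0]=0xdc [1]=0x48 (big-endian) → word 0xdc48
seq [10+:6] = (word>>10) & 0x3f = 55  ←
type [7+:3] = (word>>7) & 0x7 = 0
len [5+:2] = (word>>5) & 0x3 = 2
addr_hi [1+:4] = (word>>1) & 0xf = 4
lvl [0+:1] = (word>>0) & 0x1 = 0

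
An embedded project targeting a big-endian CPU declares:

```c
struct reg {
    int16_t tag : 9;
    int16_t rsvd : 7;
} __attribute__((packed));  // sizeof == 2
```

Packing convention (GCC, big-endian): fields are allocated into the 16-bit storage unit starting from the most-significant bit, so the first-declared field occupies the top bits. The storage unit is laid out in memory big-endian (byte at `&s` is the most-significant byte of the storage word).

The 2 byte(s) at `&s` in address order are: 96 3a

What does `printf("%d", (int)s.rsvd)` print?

[0]=0x96 [1]=0x3a (big-endian) → word 0x963a
tag [7+:9] = (word>>7) & 0x1ff = 300
rsvd [0+:7] = (word>>0) & 0x7f = 58  ←
rsvd signed 7b, MSB=0: value = 58

58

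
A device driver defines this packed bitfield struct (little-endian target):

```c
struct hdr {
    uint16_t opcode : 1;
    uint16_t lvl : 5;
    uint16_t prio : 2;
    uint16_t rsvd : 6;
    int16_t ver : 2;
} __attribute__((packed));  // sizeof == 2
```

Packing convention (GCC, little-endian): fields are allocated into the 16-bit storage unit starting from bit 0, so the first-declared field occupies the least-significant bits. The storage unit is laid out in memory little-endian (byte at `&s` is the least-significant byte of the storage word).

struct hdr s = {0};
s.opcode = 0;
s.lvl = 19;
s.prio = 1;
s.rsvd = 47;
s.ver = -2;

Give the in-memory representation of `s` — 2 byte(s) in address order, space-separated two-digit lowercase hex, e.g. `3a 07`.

opcode (1b) val=0 bits=0x0 at bit 0: 0x0000
lvl (5b) val=19 bits=0x13 at bit 1: 0x0026
prio (2b) val=1 bits=0x1 at bit 6: 0x0066
rsvd (6b) val=47 bits=0x2f at bit 8: 0x2f66
ver (2b) val=-2 bits=0x2 at bit 14: 0xaf66
word = 0xaf66 → little-endian bytes:
  [0]=0x66  [1]=0xaf

66 af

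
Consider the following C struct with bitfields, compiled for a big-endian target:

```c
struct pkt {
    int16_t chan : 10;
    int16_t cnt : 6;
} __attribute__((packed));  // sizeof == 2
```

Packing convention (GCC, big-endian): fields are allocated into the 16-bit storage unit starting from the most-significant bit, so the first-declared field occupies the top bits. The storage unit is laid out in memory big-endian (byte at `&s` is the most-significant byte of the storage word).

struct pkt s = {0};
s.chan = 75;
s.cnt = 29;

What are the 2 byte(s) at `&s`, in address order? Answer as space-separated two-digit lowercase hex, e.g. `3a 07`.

[6+:10] chan=75 & 0x3ff = 0x4b; word=0x12c0
[0+:6] cnt=29 & 0x3f = 0x1d; word=0x12dd
word = 0x12dd → big-endian bytes:
  [0]=0x12  [1]=0xdd

12 dd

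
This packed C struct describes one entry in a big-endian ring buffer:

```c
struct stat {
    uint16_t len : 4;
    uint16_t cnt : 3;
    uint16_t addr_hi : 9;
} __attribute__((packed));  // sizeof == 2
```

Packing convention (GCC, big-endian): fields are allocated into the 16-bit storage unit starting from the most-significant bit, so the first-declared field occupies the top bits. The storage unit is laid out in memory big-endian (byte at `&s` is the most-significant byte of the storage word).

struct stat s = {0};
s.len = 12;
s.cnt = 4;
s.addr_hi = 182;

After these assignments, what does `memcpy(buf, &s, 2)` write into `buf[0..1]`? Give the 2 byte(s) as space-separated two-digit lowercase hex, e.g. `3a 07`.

c8 b6

[12+:4] len=12 & 0xf = 0xc; word=0xc000
[9+:3] cnt=4 & 0x7 = 0x4; word=0xc800
[0+:9] addr_hi=182 & 0x1ff = 0xb6; word=0xc8b6
word = 0xc8b6 → big-endian bytes:
  [0]=0xc8  [1]=0xb6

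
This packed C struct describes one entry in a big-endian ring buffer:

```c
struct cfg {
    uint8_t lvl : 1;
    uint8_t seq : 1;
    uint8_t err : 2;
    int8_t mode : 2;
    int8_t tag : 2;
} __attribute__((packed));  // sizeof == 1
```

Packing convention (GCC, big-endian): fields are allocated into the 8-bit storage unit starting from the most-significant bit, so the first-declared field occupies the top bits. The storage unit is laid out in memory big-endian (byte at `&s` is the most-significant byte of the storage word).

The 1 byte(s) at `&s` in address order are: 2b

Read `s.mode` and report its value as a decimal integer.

-2

[0]=0x2b (big-endian) → word 0x2b
lvl:1 @ bit 7 → (0x2b>>7)&0x1 = 0x0
seq:1 @ bit 6 → (0x2b>>6)&0x1 = 0x0
err:2 @ bit 4 → (0x2b>>4)&0x3 = 0x2
mode:2 @ bit 2 → (0x2b>>2)&0x3 = 0x2  ←
tag:2 @ bit 0 → (0x2b>>0)&0x3 = 0x3
mode signed 2b, MSB=1: 2 - 4 = -2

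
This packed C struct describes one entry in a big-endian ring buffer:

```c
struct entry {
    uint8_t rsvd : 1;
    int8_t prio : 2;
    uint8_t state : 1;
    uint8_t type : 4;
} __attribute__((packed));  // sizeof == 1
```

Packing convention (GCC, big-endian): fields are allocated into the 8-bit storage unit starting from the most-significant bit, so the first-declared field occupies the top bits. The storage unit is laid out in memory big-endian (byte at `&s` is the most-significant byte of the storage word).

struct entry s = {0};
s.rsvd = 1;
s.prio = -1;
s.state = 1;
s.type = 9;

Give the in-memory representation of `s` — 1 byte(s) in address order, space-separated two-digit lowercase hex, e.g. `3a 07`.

f9

rsvd:1 = 1 → 0x1 << 7 → word 0x80
prio:2 = -1 → 0x3 << 5 → word 0xe0
state:1 = 1 → 0x1 << 4 → word 0xf0
type:4 = 9 → 0x9 << 0 → word 0xf9
word = 0xf9 → big-endian bytes:
  [0]=0xf9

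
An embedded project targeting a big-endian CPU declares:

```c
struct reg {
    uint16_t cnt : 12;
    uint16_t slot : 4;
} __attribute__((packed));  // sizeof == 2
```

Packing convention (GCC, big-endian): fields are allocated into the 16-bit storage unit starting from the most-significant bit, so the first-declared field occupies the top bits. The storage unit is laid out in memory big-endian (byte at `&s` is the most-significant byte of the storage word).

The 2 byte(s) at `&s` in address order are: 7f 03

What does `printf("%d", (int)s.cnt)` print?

[0]=0x7f [1]=0x03 (big-endian) → word 0x7f03
cnt [4+:12] = (word>>4) & 0xfff = 2032  ←
slot [0+:4] = (word>>0) & 0xf = 3

2032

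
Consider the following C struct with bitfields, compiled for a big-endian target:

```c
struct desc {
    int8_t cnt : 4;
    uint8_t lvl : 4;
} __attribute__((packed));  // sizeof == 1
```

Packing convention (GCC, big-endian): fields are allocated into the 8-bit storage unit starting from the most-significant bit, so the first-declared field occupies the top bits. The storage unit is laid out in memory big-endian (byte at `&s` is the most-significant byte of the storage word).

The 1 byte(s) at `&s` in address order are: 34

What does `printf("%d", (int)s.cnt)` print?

[0]=0x34 (big-endian) → word 0x34
cnt:4 @ bit 4 → (0x34>>4)&0xf = 0x3  ←
lvl:4 @ bit 0 → (0x34>>0)&0xf = 0x4
cnt signed 4b, MSB=0: value = 3

3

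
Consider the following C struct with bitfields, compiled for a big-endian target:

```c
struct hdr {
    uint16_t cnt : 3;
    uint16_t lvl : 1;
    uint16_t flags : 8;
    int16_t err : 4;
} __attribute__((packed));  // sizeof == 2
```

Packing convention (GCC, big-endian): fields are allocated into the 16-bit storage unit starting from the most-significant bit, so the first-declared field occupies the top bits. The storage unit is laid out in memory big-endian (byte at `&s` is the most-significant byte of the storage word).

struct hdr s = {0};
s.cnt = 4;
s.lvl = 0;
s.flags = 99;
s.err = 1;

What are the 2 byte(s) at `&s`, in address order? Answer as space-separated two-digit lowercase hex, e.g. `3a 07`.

86 31

[13+:3] cnt=4 & 0x7 = 0x4; word=0x8000
[12+:1] lvl=0 & 0x1 = 0x0; word=0x8000
[4+:8] flags=99 & 0xff = 0x63; word=0x8630
[0+:4] err=1 & 0xf = 0x1; word=0x8631
word = 0x8631 → big-endian bytes:
  [0]=0x86  [1]=0x31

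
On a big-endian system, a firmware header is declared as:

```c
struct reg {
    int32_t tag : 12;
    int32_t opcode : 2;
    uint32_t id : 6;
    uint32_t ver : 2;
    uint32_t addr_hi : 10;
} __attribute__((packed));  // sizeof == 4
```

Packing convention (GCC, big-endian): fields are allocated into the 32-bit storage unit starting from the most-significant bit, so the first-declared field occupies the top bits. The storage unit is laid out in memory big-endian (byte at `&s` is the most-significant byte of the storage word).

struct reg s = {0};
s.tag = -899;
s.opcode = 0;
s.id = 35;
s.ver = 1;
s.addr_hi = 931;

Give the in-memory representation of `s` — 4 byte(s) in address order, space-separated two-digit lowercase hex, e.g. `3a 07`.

c7 d2 37 a3

[20+:12] tag=-899 & 0xfff = 0xc7d; word=0xc7d00000
[18+:2] opcode=0 & 0x3 = 0x0; word=0xc7d00000
[12+:6] id=35 & 0x3f = 0x23; word=0xc7d23000
[10+:2] ver=1 & 0x3 = 0x1; word=0xc7d23400
[0+:10] addr_hi=931 & 0x3ff = 0x3a3; word=0xc7d237a3
word = 0xc7d237a3 → big-endian bytes:
  [0]=0xc7  [1]=0xd2  [2]=0x37  [3]=0xa3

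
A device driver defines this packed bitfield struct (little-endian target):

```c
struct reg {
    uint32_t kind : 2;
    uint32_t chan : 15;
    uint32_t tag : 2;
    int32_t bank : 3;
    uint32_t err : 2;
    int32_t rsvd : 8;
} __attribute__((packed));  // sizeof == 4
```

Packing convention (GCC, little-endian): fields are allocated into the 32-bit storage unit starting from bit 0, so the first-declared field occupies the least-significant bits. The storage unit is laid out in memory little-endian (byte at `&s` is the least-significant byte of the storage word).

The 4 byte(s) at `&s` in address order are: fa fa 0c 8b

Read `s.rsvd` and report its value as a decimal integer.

[0]=0xfa [1]=0xfa [2]=0x0c [3]=0x8b (little-endian) → word 0x8b0cfafa
kind:2 @ bit 0 → (0x8b0cfafa>>0)&0x3 = 0x2
chan:15 @ bit 2 → (0x8b0cfafa>>2)&0x7fff = 0x3ebe
tag:2 @ bit 17 → (0x8b0cfafa>>17)&0x3 = 0x2
bank:3 @ bit 19 → (0x8b0cfafa>>19)&0x7 = 0x1
err:2 @ bit 22 → (0x8b0cfafa>>22)&0x3 = 0x0
rsvd:8 @ bit 24 → (0x8b0cfafa>>24)&0xff = 0x8b  ←
rsvd signed 8b, MSB=1: 139 - 256 = -117

-117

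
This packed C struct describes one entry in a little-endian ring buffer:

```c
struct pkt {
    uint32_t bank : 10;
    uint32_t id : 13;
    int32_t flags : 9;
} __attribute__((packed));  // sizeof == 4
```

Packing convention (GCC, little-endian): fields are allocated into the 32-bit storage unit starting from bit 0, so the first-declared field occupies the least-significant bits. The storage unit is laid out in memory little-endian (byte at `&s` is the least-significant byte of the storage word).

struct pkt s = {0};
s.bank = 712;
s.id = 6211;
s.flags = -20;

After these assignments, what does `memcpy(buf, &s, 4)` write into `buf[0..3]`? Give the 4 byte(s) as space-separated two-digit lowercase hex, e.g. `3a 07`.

[0+:10] bank=712 & 0x3ff = 0x2c8; word=0x000002c8
[10+:13] id=6211 & 0x1fff = 0x1843; word=0x00610ec8
[23+:9] flags=-20 & 0x1ff = 0x1ec; word=0xf6610ec8
word = 0xf6610ec8 → little-endian bytes:
  [0]=0xc8  [1]=0x0e  [2]=0x61  [3]=0xf6

c8 0e 61 f6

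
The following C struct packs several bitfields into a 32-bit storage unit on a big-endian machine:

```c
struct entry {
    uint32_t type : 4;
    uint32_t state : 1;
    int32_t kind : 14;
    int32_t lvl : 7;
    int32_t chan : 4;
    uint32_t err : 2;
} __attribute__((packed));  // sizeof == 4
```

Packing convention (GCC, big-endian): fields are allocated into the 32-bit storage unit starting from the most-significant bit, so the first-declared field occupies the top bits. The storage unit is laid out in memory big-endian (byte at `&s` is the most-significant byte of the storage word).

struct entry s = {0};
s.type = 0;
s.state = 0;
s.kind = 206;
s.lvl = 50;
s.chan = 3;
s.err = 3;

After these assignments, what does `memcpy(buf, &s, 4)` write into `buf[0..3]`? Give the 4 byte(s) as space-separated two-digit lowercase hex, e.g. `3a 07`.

00 19 cc 8f

type (4b) val=0 bits=0x0 at bit 28: 0x00000000
state (1b) val=0 bits=0x0 at bit 27: 0x00000000
kind (14b) val=206 bits=0xce at bit 13: 0x0019c000
lvl (7b) val=50 bits=0x32 at bit 6: 0x0019cc80
chan (4b) val=3 bits=0x3 at bit 2: 0x0019cc8c
err (2b) val=3 bits=0x3 at bit 0: 0x0019cc8f
word = 0x0019cc8f → big-endian bytes:
  [0]=0x00  [1]=0x19  [2]=0xcc  [3]=0x8f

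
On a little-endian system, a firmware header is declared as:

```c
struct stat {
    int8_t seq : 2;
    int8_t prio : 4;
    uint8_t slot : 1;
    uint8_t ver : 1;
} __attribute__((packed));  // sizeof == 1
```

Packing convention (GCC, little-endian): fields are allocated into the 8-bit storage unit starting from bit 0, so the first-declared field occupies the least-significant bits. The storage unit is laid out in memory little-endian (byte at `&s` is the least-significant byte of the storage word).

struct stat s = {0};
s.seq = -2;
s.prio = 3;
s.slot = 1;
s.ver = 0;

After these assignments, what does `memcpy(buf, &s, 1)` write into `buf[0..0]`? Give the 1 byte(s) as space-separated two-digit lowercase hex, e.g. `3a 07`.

4e

seq (2b) val=-2 bits=0x2 at bit 0: 0x02
prio (4b) val=3 bits=0x3 at bit 2: 0x0e
slot (1b) val=1 bits=0x1 at bit 6: 0x4e
ver (1b) val=0 bits=0x0 at bit 7: 0x4e
word = 0x4e → little-endian bytes:
  [0]=0x4e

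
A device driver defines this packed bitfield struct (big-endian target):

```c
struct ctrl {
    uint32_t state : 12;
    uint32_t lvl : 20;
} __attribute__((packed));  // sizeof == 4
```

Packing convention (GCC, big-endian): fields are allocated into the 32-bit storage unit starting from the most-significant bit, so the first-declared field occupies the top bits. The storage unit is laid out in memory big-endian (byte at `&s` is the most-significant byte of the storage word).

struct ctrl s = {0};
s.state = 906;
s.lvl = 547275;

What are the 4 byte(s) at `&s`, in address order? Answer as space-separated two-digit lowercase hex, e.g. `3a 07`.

state (12b) val=906 bits=0x38a at bit 20: 0x38a00000
lvl (20b) val=547275 bits=0x859cb at bit 0: 0x38a859cb
word = 0x38a859cb → big-endian bytes:
  [0]=0x38  [1]=0xa8  [2]=0x59  [3]=0xcb

38 a8 59 cb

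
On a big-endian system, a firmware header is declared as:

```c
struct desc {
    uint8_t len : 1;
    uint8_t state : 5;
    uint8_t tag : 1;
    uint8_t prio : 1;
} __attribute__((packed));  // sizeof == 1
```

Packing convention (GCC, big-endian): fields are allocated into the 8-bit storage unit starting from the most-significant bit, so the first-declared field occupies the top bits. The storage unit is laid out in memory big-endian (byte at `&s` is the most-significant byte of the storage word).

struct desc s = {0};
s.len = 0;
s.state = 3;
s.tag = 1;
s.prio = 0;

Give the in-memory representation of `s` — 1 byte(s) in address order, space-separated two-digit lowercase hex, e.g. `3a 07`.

0e

[7+:1] len=0 & 0x1 = 0x0; word=0x00
[2+:5] state=3 & 0x1f = 0x3; word=0x0c
[1+:1] tag=1 & 0x1 = 0x1; word=0x0e
[0+:1] prio=0 & 0x1 = 0x0; word=0x0e
word = 0x0e → big-endian bytes:
  [0]=0x0e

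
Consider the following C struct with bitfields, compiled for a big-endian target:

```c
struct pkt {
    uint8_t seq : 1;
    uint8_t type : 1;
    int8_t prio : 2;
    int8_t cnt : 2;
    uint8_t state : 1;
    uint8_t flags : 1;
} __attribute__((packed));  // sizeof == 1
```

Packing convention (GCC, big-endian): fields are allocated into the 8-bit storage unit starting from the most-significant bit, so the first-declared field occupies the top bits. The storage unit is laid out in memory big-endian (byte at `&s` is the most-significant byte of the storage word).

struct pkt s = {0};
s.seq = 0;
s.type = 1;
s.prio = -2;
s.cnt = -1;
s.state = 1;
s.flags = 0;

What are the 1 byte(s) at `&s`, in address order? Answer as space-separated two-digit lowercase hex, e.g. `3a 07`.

6e

seq:1 = 0 → 0x0 << 7 → word 0x00
type:1 = 1 → 0x1 << 6 → word 0x40
prio:2 = -2 → 0x2 << 4 → word 0x60
cnt:2 = -1 → 0x3 << 2 → word 0x6c
state:1 = 1 → 0x1 << 1 → word 0x6e
flags:1 = 0 → 0x0 << 0 → word 0x6e
word = 0x6e → big-endian bytes:
  [0]=0x6e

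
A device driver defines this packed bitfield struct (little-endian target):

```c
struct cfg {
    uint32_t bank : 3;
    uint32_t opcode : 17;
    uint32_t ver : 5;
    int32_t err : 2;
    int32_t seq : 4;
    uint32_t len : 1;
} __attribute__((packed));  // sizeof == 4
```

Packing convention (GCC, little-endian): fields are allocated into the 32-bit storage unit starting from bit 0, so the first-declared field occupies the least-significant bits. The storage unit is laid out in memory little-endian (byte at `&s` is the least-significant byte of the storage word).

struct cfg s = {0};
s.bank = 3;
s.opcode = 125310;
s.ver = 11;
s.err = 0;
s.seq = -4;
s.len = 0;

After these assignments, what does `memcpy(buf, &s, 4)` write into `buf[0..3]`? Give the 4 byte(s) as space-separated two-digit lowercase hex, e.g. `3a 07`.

bank (3b) val=3 bits=0x3 at bit 0: 0x00000003
opcode (17b) val=125310 bits=0x1e97e at bit 3: 0x000f4bf3
ver (5b) val=11 bits=0xb at bit 20: 0x00bf4bf3
err (2b) val=0 bits=0x0 at bit 25: 0x00bf4bf3
seq (4b) val=-4 bits=0xc at bit 27: 0x60bf4bf3
len (1b) val=0 bits=0x0 at bit 31: 0x60bf4bf3
word = 0x60bf4bf3 → little-endian bytes:
  [0]=0xf3  [1]=0x4b  [2]=0xbf  [3]=0x60

f3 4b bf 60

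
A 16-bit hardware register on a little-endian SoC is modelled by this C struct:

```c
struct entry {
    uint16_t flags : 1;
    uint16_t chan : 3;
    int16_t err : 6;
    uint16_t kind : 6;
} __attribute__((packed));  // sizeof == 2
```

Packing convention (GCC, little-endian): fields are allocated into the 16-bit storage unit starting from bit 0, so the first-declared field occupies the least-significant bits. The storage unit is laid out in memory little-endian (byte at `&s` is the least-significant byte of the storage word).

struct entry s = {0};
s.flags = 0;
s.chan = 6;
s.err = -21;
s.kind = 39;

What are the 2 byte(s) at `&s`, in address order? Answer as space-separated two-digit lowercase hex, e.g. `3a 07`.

[0+:1] flags=0 & 0x1 = 0x0; word=0x0000
[1+:3] chan=6 & 0x7 = 0x6; word=0x000c
[4+:6] err=-21 & 0x3f = 0x2b; word=0x02bc
[10+:6] kind=39 & 0x3f = 0x27; word=0x9ebc
word = 0x9ebc → little-endian bytes:
  [0]=0xbc  [1]=0x9e

bc 9e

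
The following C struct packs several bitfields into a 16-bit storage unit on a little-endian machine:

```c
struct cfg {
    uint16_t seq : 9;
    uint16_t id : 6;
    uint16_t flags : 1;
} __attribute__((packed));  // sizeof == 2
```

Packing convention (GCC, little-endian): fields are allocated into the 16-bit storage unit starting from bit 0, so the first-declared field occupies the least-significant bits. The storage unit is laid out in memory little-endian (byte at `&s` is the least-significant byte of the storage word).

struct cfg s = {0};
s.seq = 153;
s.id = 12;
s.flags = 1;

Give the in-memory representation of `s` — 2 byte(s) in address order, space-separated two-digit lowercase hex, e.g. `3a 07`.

[0+:9] seq=153 & 0x1ff = 0x99; word=0x0099
[9+:6] id=12 & 0x3f = 0xc; word=0x1899
[15+:1] flags=1 & 0x1 = 0x1; word=0x9899
word = 0x9899 → little-endian bytes:
  [0]=0x99  [1]=0x98

99 98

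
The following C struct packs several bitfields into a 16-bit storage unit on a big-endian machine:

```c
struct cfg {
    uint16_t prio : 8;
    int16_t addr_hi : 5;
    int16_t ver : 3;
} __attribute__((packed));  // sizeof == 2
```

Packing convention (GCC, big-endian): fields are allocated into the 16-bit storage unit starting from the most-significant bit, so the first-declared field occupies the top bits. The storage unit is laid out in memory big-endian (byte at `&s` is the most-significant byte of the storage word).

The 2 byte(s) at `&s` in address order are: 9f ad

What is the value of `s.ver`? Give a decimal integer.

-3

[0]=0x9f [1]=0xad (big-endian) → word 0x9fad
prio:8 @ bit 8 → (0x9fad>>8)&0xff = 0x9f
addr_hi:5 @ bit 3 → (0x9fad>>3)&0x1f = 0x15
ver:3 @ bit 0 → (0x9fad>>0)&0x7 = 0x5  ←
ver signed 3b, MSB=1: 5 - 8 = -3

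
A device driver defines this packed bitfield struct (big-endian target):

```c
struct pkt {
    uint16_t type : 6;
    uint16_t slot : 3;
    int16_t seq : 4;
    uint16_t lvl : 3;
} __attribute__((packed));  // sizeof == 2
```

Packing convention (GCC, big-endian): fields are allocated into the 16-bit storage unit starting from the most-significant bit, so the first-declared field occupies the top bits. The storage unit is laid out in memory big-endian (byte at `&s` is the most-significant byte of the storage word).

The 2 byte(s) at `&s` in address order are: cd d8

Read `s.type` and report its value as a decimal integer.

51

[0]=0xcd [1]=0xd8 (big-endian) → word 0xcdd8
type [10+:6] = (word>>10) & 0x3f = 51  ←
slot [7+:3] = (word>>7) & 0x7 = 3
seq [3+:4] = (word>>3) & 0xf = 11
lvl [0+:3] = (word>>0) & 0x7 = 0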